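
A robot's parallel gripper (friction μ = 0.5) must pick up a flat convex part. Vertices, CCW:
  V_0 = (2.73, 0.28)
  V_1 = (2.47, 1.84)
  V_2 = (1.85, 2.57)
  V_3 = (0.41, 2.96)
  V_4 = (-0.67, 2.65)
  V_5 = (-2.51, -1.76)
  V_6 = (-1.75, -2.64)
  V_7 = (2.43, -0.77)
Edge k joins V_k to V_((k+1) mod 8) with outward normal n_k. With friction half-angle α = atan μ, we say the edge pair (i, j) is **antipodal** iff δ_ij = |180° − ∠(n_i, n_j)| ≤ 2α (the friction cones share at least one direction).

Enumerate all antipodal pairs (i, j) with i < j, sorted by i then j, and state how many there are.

α = atan 0.5 = 26.57°;  2α = 53.13°
n_0 = (+0.9864, +0.1644)
n_1 = (+0.7622, +0.6473)
n_2 = (+0.2614, +0.9652)
n_3 = (-0.2759, +0.9612)
n_4 = (-0.9229, +0.3851)
n_5 = (-0.7568, -0.6536)
n_6 = (+0.4084, -0.9128)
n_7 = (+0.9615, -0.2747)
  (0,1): δ = 149.12°  ·
  (0,2): δ = 114.62°  ·
  (0,3): δ = 83.45°  ·
  (0,4): δ = 32.11°  ✓
  (0,5): δ = 31.35°  ✓
  (0,6): δ = 104.64°  ·
  (0,7): δ = 154.59°  ·
  (1,2): δ = 145.50°  ·
  (1,3): δ = 114.33°  ·
  (1,4): δ = 62.99°  ·
  (1,5): δ = 0.47°  ✓
  (1,6): δ = 73.76°  ·
  (1,7): δ = 123.71°  ·
  (2,3): δ = 148.83°  ·
  (2,4): δ = 97.49°  ·
  (2,5): δ = 34.03°  ✓
  (2,6): δ = 39.26°  ✓
  (2,7): δ = 89.21°  ·
  (3,4): δ = 128.66°  ·
  (3,5): δ = 65.20°  ·
  (3,6): δ = 8.09°  ✓
  (3,7): δ = 58.04°  ·
  (4,5): δ = 116.54°  ·
  (4,6): δ = 43.25°  ✓
  (4,7): δ = 6.70°  ✓
  (5,6): δ = 106.71°  ·
  (5,7): δ = 56.76°  ·
  (6,7): δ = 130.05°  ·
antipodal pairs: 8

count = 8; pairs: (0,4), (0,5), (1,5), (2,5), (2,6), (3,6), (4,6), (4,7)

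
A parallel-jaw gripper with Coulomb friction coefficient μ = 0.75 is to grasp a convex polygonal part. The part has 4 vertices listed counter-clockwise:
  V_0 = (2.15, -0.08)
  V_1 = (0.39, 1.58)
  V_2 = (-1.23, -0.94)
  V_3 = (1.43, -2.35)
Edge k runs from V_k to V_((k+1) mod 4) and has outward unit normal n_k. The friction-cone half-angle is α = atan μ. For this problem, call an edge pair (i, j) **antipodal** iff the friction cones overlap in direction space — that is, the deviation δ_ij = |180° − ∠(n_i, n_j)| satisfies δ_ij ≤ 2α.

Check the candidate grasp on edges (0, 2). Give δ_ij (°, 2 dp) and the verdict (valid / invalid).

δ = 15.40°, valid

α = atan 0.75 = 36.87°;  2α = 73.74°
edge 0: e_0 = (-1.76, +1.66);  n_0 = (+0.6861, +0.7275)
edge 2: e_2 = (+2.66, -1.41);  n_2 = (-0.4683, -0.8835)
∠(n_0, n_2) = 164.60°
δ = |180° − 164.60°| = 15.40°
15.40° ≤ 2α = 73.74°  →  valid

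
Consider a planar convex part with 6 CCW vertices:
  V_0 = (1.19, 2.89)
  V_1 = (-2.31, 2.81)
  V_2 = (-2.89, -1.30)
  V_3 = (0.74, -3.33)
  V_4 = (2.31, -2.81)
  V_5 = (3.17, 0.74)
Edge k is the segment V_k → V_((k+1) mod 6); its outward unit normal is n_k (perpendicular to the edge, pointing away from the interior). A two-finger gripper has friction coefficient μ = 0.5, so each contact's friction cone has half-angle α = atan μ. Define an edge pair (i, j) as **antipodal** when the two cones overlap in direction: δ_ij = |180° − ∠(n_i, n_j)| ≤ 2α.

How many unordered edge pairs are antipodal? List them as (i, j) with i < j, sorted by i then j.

count = 5; pairs: (0,2), (0,3), (1,4), (1,5), (2,5)

α = atan 0.5 = 26.57°;  2α = 53.13°
n_0 = (-0.0229, +0.9997)
n_1 = (-0.9902, +0.1397)
n_2 = (-0.4881, -0.8728)
n_3 = (+0.3144, -0.9493)
n_4 = (+0.9719, -0.2354)
n_5 = (+0.7356, +0.6774)
  (0,1): δ = 99.34°  ·
  (0,2): δ = 30.52°  ✓
  (0,3): δ = 17.02°  ✓
  (0,4): δ = 75.07°  ·
  (0,5): δ = 131.33°  ·
  (1,2): δ = 111.18°  ·
  (1,3): δ = 63.64°  ·
  (1,4): δ = 5.59°  ✓
  (1,5): δ = 50.68°  ✓
  (2,3): δ = 132.46°  ·
  (2,4): δ = 74.40°  ·
  (2,5): δ = 18.14°  ✓
  (3,4): δ = 121.94°  ·
  (3,5): δ = 65.68°  ·
  (4,5): δ = 123.74°  ·
antipodal pairs: 5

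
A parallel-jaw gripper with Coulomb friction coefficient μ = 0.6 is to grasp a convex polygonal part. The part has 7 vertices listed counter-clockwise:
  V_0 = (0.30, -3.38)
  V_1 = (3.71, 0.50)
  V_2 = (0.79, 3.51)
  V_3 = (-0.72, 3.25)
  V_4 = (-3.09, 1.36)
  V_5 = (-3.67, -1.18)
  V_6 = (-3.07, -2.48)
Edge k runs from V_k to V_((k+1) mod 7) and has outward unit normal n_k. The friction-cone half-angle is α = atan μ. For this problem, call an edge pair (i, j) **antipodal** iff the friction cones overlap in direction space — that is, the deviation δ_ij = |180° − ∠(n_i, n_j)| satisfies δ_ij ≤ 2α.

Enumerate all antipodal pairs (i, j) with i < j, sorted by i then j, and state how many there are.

α = atan 0.6 = 30.96°;  2α = 61.93°
n_0 = (+0.7511, -0.6601)
n_1 = (+0.7178, +0.6963)
n_2 = (-0.1697, +0.9855)
n_3 = (-0.6235, +0.7818)
n_4 = (-0.9749, +0.2226)
n_5 = (-0.9080, -0.4191)
n_6 = (-0.2580, -0.9661)
  (0,1): δ = 94.56°  ·
  (0,2): δ = 38.92°  ✓
  (0,3): δ = 10.12°  ✓
  (0,4): δ = 28.45°  ✓
  (0,5): δ = 66.09°  ·
  (0,6): δ = 116.36°  ·
  (1,2): δ = 124.36°  ·
  (1,3): δ = 95.56°  ·
  (1,4): δ = 56.99°  ✓
  (1,5): δ = 19.36°  ✓
  (1,6): δ = 30.92°  ✓
  (2,3): δ = 151.20°  ·
  (2,4): δ = 112.63°  ·
  (2,5): δ = 74.99°  ·
  (2,6): δ = 24.72°  ✓
  (3,4): δ = 141.43°  ·
  (3,5): δ = 103.80°  ·
  (3,6): δ = 53.52°  ✓
  (4,5): δ = 142.36°  ·
  (4,6): δ = 92.09°  ·
  (5,6): δ = 129.73°  ·
antipodal pairs: 8

count = 8; pairs: (0,2), (0,3), (0,4), (1,4), (1,5), (1,6), (2,6), (3,6)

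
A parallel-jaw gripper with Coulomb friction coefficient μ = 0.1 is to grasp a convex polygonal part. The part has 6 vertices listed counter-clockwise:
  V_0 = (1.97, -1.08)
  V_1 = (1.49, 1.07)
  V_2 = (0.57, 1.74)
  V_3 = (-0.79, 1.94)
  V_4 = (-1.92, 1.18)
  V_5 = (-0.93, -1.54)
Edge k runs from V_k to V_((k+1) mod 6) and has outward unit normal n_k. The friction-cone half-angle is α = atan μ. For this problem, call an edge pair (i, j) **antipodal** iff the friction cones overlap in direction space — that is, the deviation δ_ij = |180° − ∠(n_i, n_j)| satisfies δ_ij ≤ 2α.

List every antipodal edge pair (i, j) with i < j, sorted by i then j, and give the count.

count = 1; pairs: (0,4)

α = atan 0.1 = 5.71°;  2α = 11.42°
n_0 = (+0.9760, +0.2179)
n_1 = (+0.5887, +0.8084)
n_2 = (+0.1455, +0.9894)
n_3 = (-0.5581, +0.8298)
n_4 = (-0.9397, -0.3420)
n_5 = (+0.1567, -0.9877)
  (0,1): δ = 138.65°  ·
  (0,2): δ = 110.95°  ·
  (0,3): δ = 68.66°  ·
  (0,4): δ = 7.41°  ✓
  (0,5): δ = 86.43°  ·
  (1,2): δ = 152.30°  ·
  (1,3): δ = 110.01°  ·
  (1,4): δ = 33.94°  ·
  (1,5): δ = 45.08°  ·
  (2,3): δ = 137.71°  ·
  (2,4): δ = 61.63°  ·
  (2,5): δ = 17.38°  ·
  (3,4): δ = 103.92°  ·
  (3,5): δ = 24.91°  ·
  (4,5): δ = 100.99°  ·
antipodal pairs: 1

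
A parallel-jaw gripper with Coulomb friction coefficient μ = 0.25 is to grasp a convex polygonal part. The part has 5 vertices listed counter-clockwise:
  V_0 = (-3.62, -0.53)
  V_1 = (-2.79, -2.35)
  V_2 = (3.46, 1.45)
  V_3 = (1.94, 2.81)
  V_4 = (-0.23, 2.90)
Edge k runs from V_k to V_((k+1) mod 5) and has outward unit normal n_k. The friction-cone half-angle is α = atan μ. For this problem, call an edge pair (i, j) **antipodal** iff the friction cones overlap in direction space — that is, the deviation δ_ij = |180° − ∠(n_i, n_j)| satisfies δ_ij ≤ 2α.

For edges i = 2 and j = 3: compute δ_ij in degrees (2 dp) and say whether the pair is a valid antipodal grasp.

δ = 140.55°, invalid

α = atan 0.25 = 14.04°;  2α = 28.07°
edge 2: e_2 = (-1.52, +1.36);  n_2 = (+0.6668, +0.7452)
edge 3: e_3 = (-2.17, +0.09);  n_3 = (+0.0414, +0.9991)
∠(n_2, n_3) = 39.45°
δ = |180° − 39.45°| = 140.55°
140.55° > 2α = 28.07°  →  invalid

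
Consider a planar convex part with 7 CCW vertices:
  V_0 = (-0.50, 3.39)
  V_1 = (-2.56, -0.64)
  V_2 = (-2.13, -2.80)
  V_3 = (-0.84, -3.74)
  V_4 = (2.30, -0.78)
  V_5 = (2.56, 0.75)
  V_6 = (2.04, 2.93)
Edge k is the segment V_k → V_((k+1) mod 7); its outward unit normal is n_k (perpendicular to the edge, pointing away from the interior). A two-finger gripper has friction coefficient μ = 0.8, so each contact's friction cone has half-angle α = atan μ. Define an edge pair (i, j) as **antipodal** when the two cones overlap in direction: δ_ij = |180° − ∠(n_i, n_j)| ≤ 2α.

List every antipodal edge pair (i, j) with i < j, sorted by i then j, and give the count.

α = atan 0.8 = 38.66°;  2α = 77.32°
n_0 = (-0.8904, +0.4551)
n_1 = (-0.9808, -0.1952)
n_2 = (-0.5889, -0.8082)
n_3 = (+0.6859, -0.7277)
n_4 = (+0.9859, -0.1675)
n_5 = (+0.9727, +0.2320)
n_6 = (+0.1782, +0.9840)
  (0,1): δ = 141.67°  ·
  (0,2): δ = 99.01°  ·
  (0,3): δ = 19.62°  ✓
  (0,4): δ = 17.43°  ✓
  (0,5): δ = 40.49°  ✓
  (0,6): δ = 106.81°  ·
  (1,2): δ = 137.34°  ·
  (1,3): δ = 57.95°  ✓
  (1,4): δ = 20.90°  ✓
  (1,5): δ = 2.16°  ✓
  (1,6): δ = 68.48°  ✓
  (2,3): δ = 100.61°  ·
  (2,4): δ = 63.56°  ✓
  (2,5): δ = 40.50°  ✓
  (2,6): δ = 25.82°  ✓
  (3,4): δ = 142.95°  ·
  (3,5): δ = 119.89°  ·
  (3,6): δ = 53.57°  ✓
  (4,5): δ = 156.94°  ·
  (4,6): δ = 90.62°  ·
  (5,6): δ = 113.68°  ·
antipodal pairs: 11

count = 11; pairs: (0,3), (0,4), (0,5), (1,3), (1,4), (1,5), (1,6), (2,4), (2,5), (2,6), (3,6)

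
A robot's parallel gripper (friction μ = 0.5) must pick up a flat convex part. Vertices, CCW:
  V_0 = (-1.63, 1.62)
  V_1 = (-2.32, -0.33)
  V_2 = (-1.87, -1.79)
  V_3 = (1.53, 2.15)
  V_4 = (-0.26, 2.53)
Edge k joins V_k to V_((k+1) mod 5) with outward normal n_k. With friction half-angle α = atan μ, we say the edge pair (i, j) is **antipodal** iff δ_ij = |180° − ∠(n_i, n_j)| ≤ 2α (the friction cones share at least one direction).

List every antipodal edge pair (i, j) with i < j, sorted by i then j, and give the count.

α = atan 0.5 = 26.57°;  2α = 53.13°
n_0 = (-0.9427, +0.3336)
n_1 = (-0.9556, -0.2945)
n_2 = (+0.7571, -0.6533)
n_3 = (+0.2077, +0.9782)
n_4 = (-0.5533, +0.8330)
  (0,1): δ = 143.38°  ·
  (0,2): δ = 21.31°  ✓
  (0,3): δ = 97.50°  ·
  (0,4): δ = 143.08°  ·
  (1,2): δ = 57.92°  ·
  (1,3): δ = 60.88°  ·
  (1,4): δ = 106.46°  ·
  (2,3): δ = 61.19°  ·
  (2,4): δ = 15.61°  ✓
  (3,4): δ = 134.42°  ·
antipodal pairs: 2

count = 2; pairs: (0,2), (2,4)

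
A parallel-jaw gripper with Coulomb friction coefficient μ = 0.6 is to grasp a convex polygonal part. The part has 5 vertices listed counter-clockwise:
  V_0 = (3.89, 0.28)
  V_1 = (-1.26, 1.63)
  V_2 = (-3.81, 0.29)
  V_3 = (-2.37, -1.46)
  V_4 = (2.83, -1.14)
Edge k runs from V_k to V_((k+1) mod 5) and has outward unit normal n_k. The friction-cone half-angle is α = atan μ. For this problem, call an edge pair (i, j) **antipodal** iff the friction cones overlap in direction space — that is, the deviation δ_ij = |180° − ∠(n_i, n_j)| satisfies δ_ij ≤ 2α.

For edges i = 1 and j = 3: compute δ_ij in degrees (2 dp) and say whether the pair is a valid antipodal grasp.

α = atan 0.6 = 30.96°;  2α = 61.93°
edge 1: e_1 = (-2.55, -1.34);  n_1 = (-0.4652, +0.8852)
edge 3: e_3 = (+5.20, +0.32);  n_3 = (+0.0614, -0.9981)
∠(n_1, n_3) = 155.80°
δ = |180° − 155.80°| = 24.20°
24.20° ≤ 2α = 61.93°  →  valid

δ = 24.20°, valid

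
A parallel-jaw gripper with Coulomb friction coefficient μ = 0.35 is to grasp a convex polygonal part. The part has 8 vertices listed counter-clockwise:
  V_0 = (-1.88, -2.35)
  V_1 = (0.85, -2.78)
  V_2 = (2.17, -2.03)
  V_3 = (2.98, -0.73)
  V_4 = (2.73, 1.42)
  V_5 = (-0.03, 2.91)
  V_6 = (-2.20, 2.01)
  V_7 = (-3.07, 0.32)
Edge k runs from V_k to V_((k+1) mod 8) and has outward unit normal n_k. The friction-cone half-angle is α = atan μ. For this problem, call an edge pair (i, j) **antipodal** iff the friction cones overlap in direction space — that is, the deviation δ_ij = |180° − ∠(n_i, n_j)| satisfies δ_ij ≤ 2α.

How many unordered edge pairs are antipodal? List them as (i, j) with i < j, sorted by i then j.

count = 9; pairs: (0,4), (0,5), (1,5), (1,6), (2,5), (2,6), (3,6), (3,7), (4,7)

α = atan 0.35 = 19.29°;  2α = 38.58°
n_0 = (-0.1556, -0.9878)
n_1 = (+0.4940, -0.8695)
n_2 = (+0.8487, -0.5288)
n_3 = (+0.9933, +0.1155)
n_4 = (+0.4751, +0.8800)
n_5 = (-0.3831, +0.9237)
n_6 = (-0.8891, +0.4577)
n_7 = (-0.9134, -0.4071)
  (0,1): δ = 141.44°  ·
  (0,2): δ = 112.98°  ·
  (0,3): δ = 74.42°  ·
  (0,4): δ = 19.41°  ✓
  (0,5): δ = 31.48°  ✓
  (0,6): δ = 71.71°  ·
  (0,7): δ = 122.97°  ·
  (1,2): δ = 151.53°  ·
  (1,3): δ = 112.97°  ·
  (1,4): δ = 57.97°  ·
  (1,5): δ = 7.08°  ✓
  (1,6): δ = 33.16°  ✓
  (1,7): δ = 84.42°  ·
  (2,3): δ = 141.44°  ·
  (2,4): δ = 86.44°  ·
  (2,5): δ = 35.55°  ✓
  (2,6): δ = 4.69°  ✓
  (2,7): δ = 55.95°  ·
  (3,4): δ = 125.00°  ·
  (3,5): δ = 74.11°  ·
  (3,6): δ = 33.87°  ✓
  (3,7): δ = 17.39°  ✓
  (4,5): δ = 129.11°  ·
  (4,6): δ = 88.88°  ·
  (4,7): δ = 37.62°  ✓
  (5,6): δ = 139.77°  ·
  (5,7): δ = 88.50°  ·
  (6,7): δ = 128.74°  ·
antipodal pairs: 9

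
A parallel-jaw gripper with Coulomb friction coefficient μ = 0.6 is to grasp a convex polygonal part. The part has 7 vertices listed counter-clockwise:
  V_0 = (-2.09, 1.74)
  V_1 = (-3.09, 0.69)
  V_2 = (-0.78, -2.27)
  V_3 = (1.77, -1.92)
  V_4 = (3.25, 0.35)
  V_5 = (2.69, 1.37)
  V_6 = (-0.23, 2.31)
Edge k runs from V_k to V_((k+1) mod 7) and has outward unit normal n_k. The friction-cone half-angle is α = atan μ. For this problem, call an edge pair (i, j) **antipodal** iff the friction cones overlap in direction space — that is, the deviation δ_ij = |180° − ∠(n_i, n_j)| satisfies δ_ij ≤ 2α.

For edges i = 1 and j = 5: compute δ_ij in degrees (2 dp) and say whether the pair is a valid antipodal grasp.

δ = 34.19°, valid

α = atan 0.6 = 30.96°;  2α = 61.93°
edge 1: e_1 = (+2.31, -2.96);  n_1 = (-0.7883, -0.6152)
edge 5: e_5 = (-2.92, +0.94);  n_5 = (+0.3064, +0.9519)
∠(n_1, n_5) = 145.81°
δ = |180° − 145.81°| = 34.19°
34.19° ≤ 2α = 61.93°  →  valid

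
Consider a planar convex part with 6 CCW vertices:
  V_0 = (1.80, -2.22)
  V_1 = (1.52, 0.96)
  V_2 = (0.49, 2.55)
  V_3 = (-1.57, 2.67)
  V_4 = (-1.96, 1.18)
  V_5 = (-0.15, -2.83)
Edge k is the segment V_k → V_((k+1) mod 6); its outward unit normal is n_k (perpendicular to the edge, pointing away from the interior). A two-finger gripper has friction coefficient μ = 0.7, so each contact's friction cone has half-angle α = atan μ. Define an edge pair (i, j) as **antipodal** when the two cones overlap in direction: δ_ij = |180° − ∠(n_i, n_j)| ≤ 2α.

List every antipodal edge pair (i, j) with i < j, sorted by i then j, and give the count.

α = atan 0.7 = 34.99°;  2α = 69.98°
n_0 = (+0.9961, +0.0877)
n_1 = (+0.8393, +0.5437)
n_2 = (+0.0582, +0.9983)
n_3 = (-0.9674, +0.2532)
n_4 = (-0.9115, -0.4114)
n_5 = (+0.2986, -0.9544)
  (0,1): δ = 152.10°  ·
  (0,2): δ = 98.37°  ·
  (0,3): δ = 19.70°  ✓
  (0,4): δ = 19.26°  ✓
  (0,5): δ = 102.34°  ·
  (1,2): δ = 126.27°  ·
  (1,3): δ = 47.60°  ✓
  (1,4): δ = 8.64°  ✓
  (1,5): δ = 74.44°  ·
  (2,3): δ = 101.33°  ·
  (2,4): δ = 62.37°  ✓
  (2,5): δ = 20.70°  ✓
  (3,4): δ = 141.04°  ·
  (3,5): δ = 57.96°  ✓
  (4,5): δ = 96.92°  ·
antipodal pairs: 7

count = 7; pairs: (0,3), (0,4), (1,3), (1,4), (2,4), (2,5), (3,5)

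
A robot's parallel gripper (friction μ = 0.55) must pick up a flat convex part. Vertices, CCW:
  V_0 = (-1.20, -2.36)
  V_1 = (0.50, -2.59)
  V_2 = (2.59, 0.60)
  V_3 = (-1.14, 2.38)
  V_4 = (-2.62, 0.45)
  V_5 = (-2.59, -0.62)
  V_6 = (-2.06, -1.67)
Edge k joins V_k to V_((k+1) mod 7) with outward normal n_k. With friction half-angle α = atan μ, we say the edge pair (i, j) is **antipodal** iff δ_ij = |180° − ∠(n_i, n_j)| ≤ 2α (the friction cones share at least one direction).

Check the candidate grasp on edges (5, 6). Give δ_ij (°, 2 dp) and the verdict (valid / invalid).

δ = 155.52°, invalid

α = atan 0.55 = 28.81°;  2α = 57.62°
edge 5: e_5 = (+0.53, -1.05);  n_5 = (-0.8927, -0.4506)
edge 6: e_6 = (+0.86, -0.69);  n_6 = (-0.6258, -0.7800)
∠(n_5, n_6) = 24.48°
δ = |180° − 24.48°| = 155.52°
155.52° > 2α = 57.62°  →  invalid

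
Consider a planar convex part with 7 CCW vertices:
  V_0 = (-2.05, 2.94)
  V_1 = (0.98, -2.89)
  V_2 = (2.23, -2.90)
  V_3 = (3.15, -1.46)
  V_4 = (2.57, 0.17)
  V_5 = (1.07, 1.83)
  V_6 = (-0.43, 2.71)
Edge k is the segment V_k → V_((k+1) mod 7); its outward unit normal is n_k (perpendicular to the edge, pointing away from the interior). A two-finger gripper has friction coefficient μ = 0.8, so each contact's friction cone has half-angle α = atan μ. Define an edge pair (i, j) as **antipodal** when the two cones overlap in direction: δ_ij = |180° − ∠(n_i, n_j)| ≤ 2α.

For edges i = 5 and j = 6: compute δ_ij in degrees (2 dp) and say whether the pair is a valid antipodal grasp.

α = atan 0.8 = 38.66°;  2α = 77.32°
edge 5: e_5 = (-1.50, +0.88);  n_5 = (+0.5060, +0.8625)
edge 6: e_6 = (-1.62, +0.23);  n_6 = (+0.1406, +0.9901)
∠(n_5, n_6) = 22.32°
δ = |180° − 22.32°| = 157.68°
157.68° > 2α = 77.32°  →  invalid

δ = 157.68°, invalid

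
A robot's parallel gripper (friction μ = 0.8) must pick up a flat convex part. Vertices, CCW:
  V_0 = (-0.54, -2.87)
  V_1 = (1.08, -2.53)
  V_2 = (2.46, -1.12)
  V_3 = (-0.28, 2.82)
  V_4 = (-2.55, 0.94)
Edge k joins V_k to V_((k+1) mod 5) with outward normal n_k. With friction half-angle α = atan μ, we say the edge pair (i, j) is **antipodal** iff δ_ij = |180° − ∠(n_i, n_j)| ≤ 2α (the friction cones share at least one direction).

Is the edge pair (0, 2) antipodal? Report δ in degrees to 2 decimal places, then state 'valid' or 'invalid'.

δ = 67.04°, valid

α = atan 0.8 = 38.66°;  2α = 77.32°
edge 0: e_0 = (+1.62, +0.34);  n_0 = (+0.2054, -0.9787)
edge 2: e_2 = (-2.74, +3.94);  n_2 = (+0.8210, +0.5709)
∠(n_0, n_2) = 112.96°
δ = |180° − 112.96°| = 67.04°
67.04° ≤ 2α = 77.32°  →  valid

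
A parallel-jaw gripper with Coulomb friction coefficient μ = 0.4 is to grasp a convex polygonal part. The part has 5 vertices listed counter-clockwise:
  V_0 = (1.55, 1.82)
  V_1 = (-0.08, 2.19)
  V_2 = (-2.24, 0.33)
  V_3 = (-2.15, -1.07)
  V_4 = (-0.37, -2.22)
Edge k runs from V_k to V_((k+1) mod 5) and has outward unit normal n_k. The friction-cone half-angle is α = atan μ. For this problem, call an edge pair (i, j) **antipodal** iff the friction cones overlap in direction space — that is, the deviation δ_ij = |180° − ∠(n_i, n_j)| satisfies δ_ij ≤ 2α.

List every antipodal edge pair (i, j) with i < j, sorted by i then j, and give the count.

α = atan 0.4 = 21.80°;  2α = 43.60°
n_0 = (+0.2214, +0.9752)
n_1 = (-0.6525, +0.7578)
n_2 = (-0.9979, -0.0642)
n_3 = (-0.5427, -0.8399)
n_4 = (+0.9032, -0.4292)
  (0,1): δ = 126.48°  ·
  (0,2): δ = 73.53°  ·
  (0,3): δ = 20.08°  ✓
  (0,4): δ = 77.37°  ·
  (1,2): δ = 127.05°  ·
  (1,3): δ = 73.60°  ·
  (1,4): δ = 23.85°  ✓
  (2,3): δ = 126.54°  ·
  (2,4): δ = 29.10°  ✓
  (3,4): δ = 82.55°  ·
antipodal pairs: 3

count = 3; pairs: (0,3), (1,4), (2,4)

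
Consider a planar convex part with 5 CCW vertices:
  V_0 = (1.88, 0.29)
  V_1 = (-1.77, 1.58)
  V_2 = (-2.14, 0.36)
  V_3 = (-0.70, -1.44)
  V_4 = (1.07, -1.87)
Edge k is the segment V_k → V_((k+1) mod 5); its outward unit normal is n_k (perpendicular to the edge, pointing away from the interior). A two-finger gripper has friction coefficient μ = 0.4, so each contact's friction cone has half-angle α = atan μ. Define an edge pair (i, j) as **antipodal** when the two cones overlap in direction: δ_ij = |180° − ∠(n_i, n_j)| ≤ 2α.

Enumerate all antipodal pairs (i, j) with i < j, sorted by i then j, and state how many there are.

α = atan 0.4 = 21.80°;  2α = 43.60°
n_0 = (+0.3332, +0.9428)
n_1 = (-0.9570, +0.2902)
n_2 = (-0.7809, -0.6247)
n_3 = (-0.2361, -0.9717)
n_4 = (+0.9363, -0.3511)
  (0,1): δ = 87.41°  ·
  (0,2): δ = 31.88°  ✓
  (0,3): δ = 5.81°  ✓
  (0,4): δ = 88.91°  ·
  (1,2): δ = 124.47°  ·
  (1,3): δ = 86.78°  ·
  (1,4): δ = 3.68°  ✓
  (2,3): δ = 142.31°  ·
  (2,4): δ = 59.22°  ·
  (3,4): δ = 96.90°  ·
antipodal pairs: 3

count = 3; pairs: (0,2), (0,3), (1,4)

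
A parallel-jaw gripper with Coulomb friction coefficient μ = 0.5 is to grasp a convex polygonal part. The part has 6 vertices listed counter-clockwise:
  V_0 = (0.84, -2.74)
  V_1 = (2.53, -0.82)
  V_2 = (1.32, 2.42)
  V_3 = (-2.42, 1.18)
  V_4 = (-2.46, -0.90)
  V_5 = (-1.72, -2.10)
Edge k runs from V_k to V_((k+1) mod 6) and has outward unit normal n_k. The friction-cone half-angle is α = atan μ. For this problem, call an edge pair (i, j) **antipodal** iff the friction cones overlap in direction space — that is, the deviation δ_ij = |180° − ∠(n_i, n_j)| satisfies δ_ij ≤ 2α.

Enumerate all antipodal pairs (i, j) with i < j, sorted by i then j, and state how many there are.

α = atan 0.5 = 26.57°;  2α = 53.13°
n_0 = (+0.7506, -0.6607)
n_1 = (+0.9368, +0.3499)
n_2 = (-0.3147, +0.9492)
n_3 = (-0.9998, +0.0192)
n_4 = (-0.8512, -0.5249)
n_5 = (-0.2425, -0.9701)
  (0,1): δ = 118.17°  ·
  (0,2): δ = 30.30°  ✓
  (0,3): δ = 40.25°  ✓
  (0,4): δ = 73.02°  ·
  (0,5): δ = 117.32°  ·
  (1,2): δ = 92.14°  ·
  (1,3): δ = 21.58°  ✓
  (1,4): δ = 11.18°  ✓
  (1,5): δ = 55.49°  ·
  (2,3): δ = 109.44°  ·
  (2,4): δ = 76.68°  ·
  (2,5): δ = 32.38°  ✓
  (3,4): δ = 147.24°  ·
  (3,5): δ = 102.93°  ·
  (4,5): δ = 135.70°  ·
antipodal pairs: 5

count = 5; pairs: (0,2), (0,3), (1,3), (1,4), (2,5)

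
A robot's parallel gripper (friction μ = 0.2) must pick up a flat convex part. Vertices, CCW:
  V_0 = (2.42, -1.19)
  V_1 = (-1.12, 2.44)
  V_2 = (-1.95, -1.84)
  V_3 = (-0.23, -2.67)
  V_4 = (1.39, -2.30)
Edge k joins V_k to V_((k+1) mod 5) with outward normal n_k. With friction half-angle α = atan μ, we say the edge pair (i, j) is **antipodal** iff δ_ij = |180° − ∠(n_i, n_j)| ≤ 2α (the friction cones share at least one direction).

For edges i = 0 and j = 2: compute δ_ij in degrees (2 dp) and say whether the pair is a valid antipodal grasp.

α = atan 0.2 = 11.31°;  2α = 22.62°
edge 0: e_0 = (-3.54, +3.63);  n_0 = (+0.7159, +0.6982)
edge 2: e_2 = (+1.72, -0.83);  n_2 = (-0.4346, -0.9006)
∠(n_0, n_2) = 160.04°
δ = |180° − 160.04°| = 19.96°
19.96° ≤ 2α = 22.62°  →  valid

δ = 19.96°, valid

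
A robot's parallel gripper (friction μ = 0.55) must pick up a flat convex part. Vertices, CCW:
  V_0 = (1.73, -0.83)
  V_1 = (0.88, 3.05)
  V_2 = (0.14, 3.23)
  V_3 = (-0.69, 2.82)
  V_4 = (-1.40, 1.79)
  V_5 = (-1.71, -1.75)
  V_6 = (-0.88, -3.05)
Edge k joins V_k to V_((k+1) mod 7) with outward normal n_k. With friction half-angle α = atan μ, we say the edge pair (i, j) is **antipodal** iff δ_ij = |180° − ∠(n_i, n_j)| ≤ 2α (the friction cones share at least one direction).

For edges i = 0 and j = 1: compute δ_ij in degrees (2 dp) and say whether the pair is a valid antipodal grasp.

δ = 116.03°, invalid

α = atan 0.55 = 28.81°;  2α = 57.62°
edge 0: e_0 = (-0.85, +3.88);  n_0 = (+0.9768, +0.2140)
edge 1: e_1 = (-0.74, +0.18);  n_1 = (+0.2364, +0.9717)
∠(n_0, n_1) = 63.97°
δ = |180° − 63.97°| = 116.03°
116.03° > 2α = 57.62°  →  invalid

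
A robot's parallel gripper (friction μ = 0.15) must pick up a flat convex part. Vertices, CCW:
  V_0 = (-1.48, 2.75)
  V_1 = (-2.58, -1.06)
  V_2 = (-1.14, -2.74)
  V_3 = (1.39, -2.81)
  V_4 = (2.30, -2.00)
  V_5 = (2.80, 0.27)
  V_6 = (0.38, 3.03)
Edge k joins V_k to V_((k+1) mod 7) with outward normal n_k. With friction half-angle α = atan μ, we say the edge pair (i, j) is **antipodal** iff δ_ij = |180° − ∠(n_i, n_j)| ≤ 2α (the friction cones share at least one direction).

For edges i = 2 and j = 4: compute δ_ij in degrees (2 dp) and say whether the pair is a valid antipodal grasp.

α = atan 0.15 = 8.53°;  2α = 17.06°
edge 2: e_2 = (+2.53, -0.07);  n_2 = (-0.0277, -0.9996)
edge 4: e_4 = (+0.50, +2.27);  n_4 = (+0.9766, -0.2151)
∠(n_2, n_4) = 79.16°
δ = |180° − 79.16°| = 100.84°
100.84° > 2α = 17.06°  →  invalid

δ = 100.84°, invalid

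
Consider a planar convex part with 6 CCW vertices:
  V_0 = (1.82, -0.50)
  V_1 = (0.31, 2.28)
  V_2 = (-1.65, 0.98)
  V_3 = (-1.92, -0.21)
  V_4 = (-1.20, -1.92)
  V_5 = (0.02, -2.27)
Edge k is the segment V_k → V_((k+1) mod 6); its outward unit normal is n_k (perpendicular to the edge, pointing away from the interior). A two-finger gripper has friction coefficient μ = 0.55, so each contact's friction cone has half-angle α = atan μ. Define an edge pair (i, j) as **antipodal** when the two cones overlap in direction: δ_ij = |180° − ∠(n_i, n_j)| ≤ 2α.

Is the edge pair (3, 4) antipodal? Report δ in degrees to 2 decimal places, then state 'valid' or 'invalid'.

δ = 128.84°, invalid

α = atan 0.55 = 28.81°;  2α = 57.62°
edge 3: e_3 = (+0.72, -1.71);  n_3 = (-0.9216, -0.3881)
edge 4: e_4 = (+1.22, -0.35);  n_4 = (-0.2758, -0.9612)
∠(n_3, n_4) = 51.16°
δ = |180° − 51.16°| = 128.84°
128.84° > 2α = 57.62°  →  invalid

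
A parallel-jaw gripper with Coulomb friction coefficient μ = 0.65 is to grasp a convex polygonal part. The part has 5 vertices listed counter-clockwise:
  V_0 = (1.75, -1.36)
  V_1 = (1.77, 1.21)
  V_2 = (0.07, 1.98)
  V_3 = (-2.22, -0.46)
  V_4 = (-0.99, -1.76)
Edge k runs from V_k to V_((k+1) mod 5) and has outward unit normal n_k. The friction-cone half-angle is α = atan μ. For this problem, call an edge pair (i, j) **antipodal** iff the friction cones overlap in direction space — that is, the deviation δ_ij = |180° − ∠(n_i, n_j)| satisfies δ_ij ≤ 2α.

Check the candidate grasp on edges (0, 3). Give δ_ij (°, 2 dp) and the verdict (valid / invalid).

δ = 43.86°, valid

α = atan 0.65 = 33.02°;  2α = 66.05°
edge 0: e_0 = (+0.02, +2.57);  n_0 = (+1.0000, -0.0078)
edge 3: e_3 = (+1.23, -1.30);  n_3 = (-0.7264, -0.6873)
∠(n_0, n_3) = 136.14°
δ = |180° − 136.14°| = 43.86°
43.86° ≤ 2α = 66.05°  →  valid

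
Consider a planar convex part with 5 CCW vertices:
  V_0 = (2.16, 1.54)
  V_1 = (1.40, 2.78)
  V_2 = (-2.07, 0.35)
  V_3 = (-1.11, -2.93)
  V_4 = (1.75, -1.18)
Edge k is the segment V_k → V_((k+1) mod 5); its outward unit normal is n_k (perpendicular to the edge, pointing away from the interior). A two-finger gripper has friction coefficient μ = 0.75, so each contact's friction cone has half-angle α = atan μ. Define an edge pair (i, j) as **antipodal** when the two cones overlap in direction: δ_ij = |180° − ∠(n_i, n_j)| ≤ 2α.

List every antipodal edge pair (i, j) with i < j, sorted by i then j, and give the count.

count = 4; pairs: (0,2), (1,3), (1,4), (2,4)

α = atan 0.75 = 36.87°;  2α = 73.74°
n_0 = (+0.8526, +0.5226)
n_1 = (-0.5736, +0.8191)
n_2 = (-0.9597, -0.2809)
n_3 = (+0.5219, -0.8530)
n_4 = (+0.9888, -0.1491)
  (0,1): δ = 86.50°  ·
  (0,2): δ = 15.19°  ✓
  (0,3): δ = 89.96°  ·
  (0,4): δ = 139.92°  ·
  (1,2): δ = 108.69°  ·
  (1,3): δ = 3.54°  ✓
  (1,4): δ = 46.42°  ✓
  (2,3): δ = 74.85°  ·
  (2,4): δ = 24.89°  ✓
  (3,4): δ = 130.03°  ·
antipodal pairs: 4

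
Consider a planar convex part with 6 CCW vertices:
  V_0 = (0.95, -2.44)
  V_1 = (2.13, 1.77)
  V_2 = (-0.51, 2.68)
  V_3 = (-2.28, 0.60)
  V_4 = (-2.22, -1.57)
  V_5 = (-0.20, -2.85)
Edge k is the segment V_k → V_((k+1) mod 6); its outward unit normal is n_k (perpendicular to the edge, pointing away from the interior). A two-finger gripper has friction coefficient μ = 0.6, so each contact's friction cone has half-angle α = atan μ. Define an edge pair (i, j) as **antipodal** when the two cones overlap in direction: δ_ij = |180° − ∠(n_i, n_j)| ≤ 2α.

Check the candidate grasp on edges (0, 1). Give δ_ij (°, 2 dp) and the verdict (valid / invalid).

δ = 93.36°, invalid

α = atan 0.6 = 30.96°;  2α = 61.93°
edge 0: e_0 = (+1.18, +4.21);  n_0 = (+0.9629, -0.2699)
edge 1: e_1 = (-2.64, +0.91);  n_1 = (+0.3259, +0.9454)
∠(n_0, n_1) = 86.64°
δ = |180° − 86.64°| = 93.36°
93.36° > 2α = 61.93°  →  invalid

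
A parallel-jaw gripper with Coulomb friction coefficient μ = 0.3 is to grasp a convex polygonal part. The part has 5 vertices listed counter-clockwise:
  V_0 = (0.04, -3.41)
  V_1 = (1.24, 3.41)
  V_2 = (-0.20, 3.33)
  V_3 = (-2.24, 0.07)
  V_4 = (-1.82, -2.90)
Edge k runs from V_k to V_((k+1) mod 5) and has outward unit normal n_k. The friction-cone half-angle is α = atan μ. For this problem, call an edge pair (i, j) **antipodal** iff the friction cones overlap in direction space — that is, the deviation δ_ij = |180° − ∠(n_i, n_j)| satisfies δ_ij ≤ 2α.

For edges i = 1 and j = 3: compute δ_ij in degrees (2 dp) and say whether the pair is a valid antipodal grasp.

δ = 85.13°, invalid

α = atan 0.3 = 16.70°;  2α = 33.40°
edge 1: e_1 = (-1.44, -0.08);  n_1 = (-0.0555, +0.9985)
edge 3: e_3 = (+0.42, -2.97);  n_3 = (-0.9901, -0.1400)
∠(n_1, n_3) = 94.87°
δ = |180° − 94.87°| = 85.13°
85.13° > 2α = 33.40°  →  invalid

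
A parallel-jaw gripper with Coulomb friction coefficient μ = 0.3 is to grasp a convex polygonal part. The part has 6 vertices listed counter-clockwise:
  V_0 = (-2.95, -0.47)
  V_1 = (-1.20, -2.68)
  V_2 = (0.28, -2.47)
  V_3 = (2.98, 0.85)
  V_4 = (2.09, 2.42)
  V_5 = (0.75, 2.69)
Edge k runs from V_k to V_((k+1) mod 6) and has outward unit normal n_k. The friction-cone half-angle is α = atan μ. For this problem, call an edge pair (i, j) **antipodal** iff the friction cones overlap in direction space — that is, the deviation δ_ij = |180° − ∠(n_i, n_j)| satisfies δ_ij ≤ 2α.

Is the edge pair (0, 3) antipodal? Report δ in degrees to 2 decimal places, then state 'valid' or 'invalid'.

α = atan 0.3 = 16.70°;  2α = 33.40°
edge 0: e_0 = (+1.75, -2.21);  n_0 = (-0.7840, -0.6208)
edge 3: e_3 = (-0.89, +1.57);  n_3 = (+0.8699, +0.4932)
∠(n_0, n_3) = 171.17°
δ = |180° − 171.17°| = 8.83°
8.83° ≤ 2α = 33.40°  →  valid

δ = 8.83°, valid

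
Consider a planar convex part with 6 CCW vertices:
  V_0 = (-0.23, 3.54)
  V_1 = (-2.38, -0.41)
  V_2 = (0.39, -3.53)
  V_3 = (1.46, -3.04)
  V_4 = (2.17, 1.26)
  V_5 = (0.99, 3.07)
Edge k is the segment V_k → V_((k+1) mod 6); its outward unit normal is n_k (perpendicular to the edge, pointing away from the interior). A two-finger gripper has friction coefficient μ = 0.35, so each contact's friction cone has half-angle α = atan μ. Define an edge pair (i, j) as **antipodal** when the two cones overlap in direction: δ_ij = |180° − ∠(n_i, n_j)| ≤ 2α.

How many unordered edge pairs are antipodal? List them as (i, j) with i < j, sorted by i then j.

count = 4; pairs: (0,2), (0,3), (1,4), (1,5)

α = atan 0.35 = 19.29°;  2α = 38.58°
n_0 = (-0.8783, +0.4781)
n_1 = (-0.7478, -0.6639)
n_2 = (+0.4164, -0.9092)
n_3 = (+0.9866, -0.1629)
n_4 = (+0.8377, +0.5461)
n_5 = (+0.3595, +0.9331)
  (0,1): δ = 109.84°  ·
  (0,2): δ = 36.84°  ✓
  (0,3): δ = 19.18°  ✓
  (0,4): δ = 61.66°  ·
  (0,5): δ = 97.49°  ·
  (1,2): δ = 106.99°  ·
  (1,3): δ = 50.98°  ·
  (1,4): δ = 8.50°  ✓
  (1,5): δ = 27.33°  ✓
  (2,3): δ = 123.98°  ·
  (2,4): δ = 81.50°  ·
  (2,5): δ = 45.67°  ·
  (3,4): δ = 137.52°  ·
  (3,5): δ = 101.69°  ·
  (4,5): δ = 144.17°  ·
antipodal pairs: 4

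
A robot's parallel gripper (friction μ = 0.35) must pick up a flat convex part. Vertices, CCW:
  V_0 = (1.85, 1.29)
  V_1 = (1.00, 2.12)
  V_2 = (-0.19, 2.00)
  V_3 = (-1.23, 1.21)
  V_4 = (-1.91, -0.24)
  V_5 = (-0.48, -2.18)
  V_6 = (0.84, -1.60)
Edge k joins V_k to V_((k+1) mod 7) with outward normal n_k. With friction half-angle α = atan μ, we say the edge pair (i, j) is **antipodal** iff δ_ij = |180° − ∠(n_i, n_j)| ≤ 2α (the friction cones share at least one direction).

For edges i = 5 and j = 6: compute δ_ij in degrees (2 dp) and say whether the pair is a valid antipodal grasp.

α = atan 0.35 = 19.29°;  2α = 38.58°
edge 5: e_5 = (+1.32, +0.58);  n_5 = (+0.4023, -0.9155)
edge 6: e_6 = (+1.01, +2.89);  n_6 = (+0.9440, -0.3299)
∠(n_5, n_6) = 47.02°
δ = |180° − 47.02°| = 132.98°
132.98° > 2α = 38.58°  →  invalid

δ = 132.98°, invalid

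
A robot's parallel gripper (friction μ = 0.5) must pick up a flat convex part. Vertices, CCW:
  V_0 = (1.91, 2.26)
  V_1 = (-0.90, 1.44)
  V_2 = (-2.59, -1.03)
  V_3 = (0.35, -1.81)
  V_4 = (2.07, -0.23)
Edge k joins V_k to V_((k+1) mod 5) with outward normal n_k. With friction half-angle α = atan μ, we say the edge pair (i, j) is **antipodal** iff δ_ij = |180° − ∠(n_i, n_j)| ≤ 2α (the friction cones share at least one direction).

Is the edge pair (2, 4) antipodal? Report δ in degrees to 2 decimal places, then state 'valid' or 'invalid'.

α = atan 0.5 = 26.57°;  2α = 53.13°
edge 2: e_2 = (+2.94, -0.78);  n_2 = (-0.2564, -0.9666)
edge 4: e_4 = (-0.16, +2.49);  n_4 = (+0.9979, +0.0641)
∠(n_2, n_4) = 108.54°
δ = |180° − 108.54°| = 71.46°
71.46° > 2α = 53.13°  →  invalid

δ = 71.46°, invalid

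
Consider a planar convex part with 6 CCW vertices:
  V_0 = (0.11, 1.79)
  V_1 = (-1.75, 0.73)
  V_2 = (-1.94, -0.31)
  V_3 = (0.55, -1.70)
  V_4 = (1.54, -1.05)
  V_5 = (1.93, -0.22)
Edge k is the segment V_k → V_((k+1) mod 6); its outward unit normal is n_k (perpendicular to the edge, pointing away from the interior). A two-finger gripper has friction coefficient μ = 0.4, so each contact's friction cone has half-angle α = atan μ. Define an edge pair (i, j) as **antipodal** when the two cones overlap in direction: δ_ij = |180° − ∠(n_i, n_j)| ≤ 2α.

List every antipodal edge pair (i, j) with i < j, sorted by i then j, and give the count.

α = atan 0.4 = 21.80°;  2α = 43.60°
n_0 = (-0.4951, +0.8688)
n_1 = (-0.9837, +0.1797)
n_2 = (-0.4874, -0.8732)
n_3 = (+0.5488, -0.8359)
n_4 = (+0.9051, -0.4253)
n_5 = (+0.7413, +0.6712)
  (0,1): δ = 130.03°  ·
  (0,2): δ = 58.85°  ·
  (0,3): δ = 3.61°  ✓
  (0,4): δ = 35.15°  ✓
  (0,5): δ = 102.48°  ·
  (1,2): δ = 108.82°  ·
  (1,3): δ = 46.36°  ·
  (1,4): δ = 14.81°  ✓
  (1,5): δ = 52.51°  ·
  (2,3): δ = 117.54°  ·
  (2,4): δ = 86.00°  ·
  (2,5): δ = 18.67°  ✓
  (3,4): δ = 148.46°  ·
  (3,5): δ = 81.13°  ·
  (4,5): δ = 112.67°  ·
antipodal pairs: 4

count = 4; pairs: (0,3), (0,4), (1,4), (2,5)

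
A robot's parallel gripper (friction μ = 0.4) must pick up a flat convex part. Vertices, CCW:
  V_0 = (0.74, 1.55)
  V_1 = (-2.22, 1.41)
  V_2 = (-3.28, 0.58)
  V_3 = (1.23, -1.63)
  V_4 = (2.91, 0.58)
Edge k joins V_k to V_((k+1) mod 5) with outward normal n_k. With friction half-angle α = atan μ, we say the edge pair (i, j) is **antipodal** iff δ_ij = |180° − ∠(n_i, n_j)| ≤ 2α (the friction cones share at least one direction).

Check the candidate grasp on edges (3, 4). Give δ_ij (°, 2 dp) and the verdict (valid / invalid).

δ = 76.84°, invalid

α = atan 0.4 = 21.80°;  2α = 43.60°
edge 3: e_3 = (+1.68, +2.21);  n_3 = (+0.7961, -0.6052)
edge 4: e_4 = (-2.17, +0.97);  n_4 = (+0.4081, +0.9129)
∠(n_3, n_4) = 103.16°
δ = |180° − 103.16°| = 76.84°
76.84° > 2α = 43.60°  →  invalid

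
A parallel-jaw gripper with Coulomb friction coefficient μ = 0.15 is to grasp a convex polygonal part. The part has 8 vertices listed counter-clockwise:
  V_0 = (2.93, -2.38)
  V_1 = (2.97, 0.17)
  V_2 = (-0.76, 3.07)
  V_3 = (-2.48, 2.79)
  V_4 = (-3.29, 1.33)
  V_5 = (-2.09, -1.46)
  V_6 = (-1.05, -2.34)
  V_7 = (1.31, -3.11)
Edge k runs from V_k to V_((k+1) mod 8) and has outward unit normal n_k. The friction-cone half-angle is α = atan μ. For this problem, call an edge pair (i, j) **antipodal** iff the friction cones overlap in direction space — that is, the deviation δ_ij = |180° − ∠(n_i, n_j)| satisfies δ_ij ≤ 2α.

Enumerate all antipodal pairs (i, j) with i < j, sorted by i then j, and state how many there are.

count = 2; pairs: (1,5), (2,7)

α = atan 0.15 = 8.53°;  2α = 17.06°
n_0 = (+0.9999, -0.0157)
n_1 = (+0.6138, +0.7895)
n_2 = (-0.1607, +0.9870)
n_3 = (-0.8744, +0.4851)
n_4 = (-0.9186, -0.3951)
n_5 = (-0.6459, -0.7634)
n_6 = (-0.3102, -0.9507)
n_7 = (+0.4108, -0.9117)
  (0,1): δ = 126.97°  ·
  (0,2): δ = 79.86°  ·
  (0,3): δ = 28.12°  ·
  (0,4): δ = 24.17°  ·
  (0,5): δ = 50.66°  ·
  (0,6): δ = 72.83°  ·
  (0,7): δ = 115.16°  ·
  (1,2): δ = 132.89°  ·
  (1,3): δ = 81.16°  ·
  (1,4): δ = 28.86°  ·
  (1,5): δ = 2.37°  ✓
  (1,6): δ = 19.79°  ·
  (1,7): δ = 62.12°  ·
  (2,3): δ = 128.27°  ·
  (2,4): δ = 75.97°  ·
  (2,5): δ = 49.48°  ·
  (2,6): δ = 27.32°  ·
  (2,7): δ = 15.01°  ✓
  (3,4): δ = 127.71°  ·
  (3,5): δ = 101.22°  ·
  (3,6): δ = 79.05°  ·
  (3,7): δ = 36.72°  ·
  (4,5): δ = 153.51°  ·
  (4,6): δ = 131.34°  ·
  (4,7): δ = 89.02°  ·
  (5,6): δ = 157.83°  ·
  (5,7): δ = 115.51°  ·
  (6,7): δ = 137.67°  ·
antipodal pairs: 2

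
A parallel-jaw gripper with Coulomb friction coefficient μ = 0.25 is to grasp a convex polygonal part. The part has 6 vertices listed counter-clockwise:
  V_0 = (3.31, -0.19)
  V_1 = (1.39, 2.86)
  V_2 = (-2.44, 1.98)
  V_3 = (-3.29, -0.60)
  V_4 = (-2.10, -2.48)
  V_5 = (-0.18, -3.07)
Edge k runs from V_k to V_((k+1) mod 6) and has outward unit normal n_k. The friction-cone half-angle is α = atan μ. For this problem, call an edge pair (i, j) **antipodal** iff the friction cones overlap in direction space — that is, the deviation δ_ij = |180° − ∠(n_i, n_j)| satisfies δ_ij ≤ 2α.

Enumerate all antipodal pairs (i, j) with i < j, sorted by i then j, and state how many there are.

count = 2; pairs: (0,3), (1,5)

α = atan 0.25 = 14.04°;  2α = 28.07°
n_0 = (+0.8463, +0.5327)
n_1 = (-0.2239, +0.9746)
n_2 = (-0.9498, +0.3129)
n_3 = (-0.8450, -0.5348)
n_4 = (-0.2937, -0.9559)
n_5 = (+0.6365, -0.7713)
  (0,1): δ = 109.25°  ·
  (0,2): δ = 50.43°  ·
  (0,3): δ = 0.14°  ✓
  (0,4): δ = 40.73°  ·
  (0,5): δ = 97.34°  ·
  (1,2): δ = 121.17°  ·
  (1,3): δ = 70.61°  ·
  (1,4): δ = 30.02°  ·
  (1,5): δ = 26.59°  ✓
  (2,3): δ = 129.43°  ·
  (2,4): δ = 88.85°  ·
  (2,5): δ = 32.24°  ·
  (3,4): δ = 139.41°  ·
  (3,5): δ = 82.80°  ·
  (4,5): δ = 123.39°  ·
antipodal pairs: 2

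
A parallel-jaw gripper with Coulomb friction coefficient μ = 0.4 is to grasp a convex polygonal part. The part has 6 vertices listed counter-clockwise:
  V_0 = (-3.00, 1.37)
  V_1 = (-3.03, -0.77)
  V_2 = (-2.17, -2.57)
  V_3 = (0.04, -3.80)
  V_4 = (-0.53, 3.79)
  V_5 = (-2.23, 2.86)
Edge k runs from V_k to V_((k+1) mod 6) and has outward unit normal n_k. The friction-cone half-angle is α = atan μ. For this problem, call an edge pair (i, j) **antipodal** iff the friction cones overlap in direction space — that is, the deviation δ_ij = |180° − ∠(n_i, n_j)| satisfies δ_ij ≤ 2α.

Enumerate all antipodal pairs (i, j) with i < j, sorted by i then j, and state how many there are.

α = atan 0.4 = 21.80°;  2α = 43.60°
n_0 = (-0.9999, +0.0140)
n_1 = (-0.9023, -0.4311)
n_2 = (-0.4863, -0.8738)
n_3 = (+0.9972, +0.0749)
n_4 = (-0.4799, +0.8773)
n_5 = (-0.8884, +0.4591)
  (0,1): δ = 153.66°  ·
  (0,2): δ = 118.30°  ·
  (0,3): δ = 5.10°  ✓
  (0,4): δ = 119.48°  ·
  (0,5): δ = 153.47°  ·
  (1,2): δ = 144.64°  ·
  (1,3): δ = 21.24°  ✓
  (1,4): δ = 93.14°  ·
  (1,5): δ = 127.13°  ·
  (2,3): δ = 56.61°  ·
  (2,4): δ = 57.78°  ·
  (2,5): δ = 91.77°  ·
  (3,4): δ = 65.61°  ·
  (3,5): δ = 31.62°  ✓
  (4,5): δ = 146.01°  ·
antipodal pairs: 3

count = 3; pairs: (0,3), (1,3), (3,5)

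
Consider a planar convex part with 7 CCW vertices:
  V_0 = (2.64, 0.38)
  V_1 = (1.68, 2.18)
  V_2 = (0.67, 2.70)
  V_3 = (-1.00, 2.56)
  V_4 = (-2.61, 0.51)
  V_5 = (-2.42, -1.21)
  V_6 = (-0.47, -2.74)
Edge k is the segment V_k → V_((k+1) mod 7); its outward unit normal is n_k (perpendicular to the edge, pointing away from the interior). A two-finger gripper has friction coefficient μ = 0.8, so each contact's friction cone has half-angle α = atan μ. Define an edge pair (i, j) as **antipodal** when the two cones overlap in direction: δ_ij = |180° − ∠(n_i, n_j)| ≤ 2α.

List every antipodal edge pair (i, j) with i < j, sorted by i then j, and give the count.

α = atan 0.8 = 38.66°;  2α = 77.32°
n_0 = (+0.8824, +0.4706)
n_1 = (+0.4577, +0.8891)
n_2 = (-0.0835, +0.9965)
n_3 = (-0.7865, +0.6177)
n_4 = (-0.9940, -0.1098)
n_5 = (-0.6173, -0.7867)
n_6 = (+0.7082, -0.7060)
  (0,1): δ = 145.31°  ·
  (0,2): δ = 113.28°  ·
  (0,3): δ = 66.22°  ✓
  (0,4): δ = 21.77°  ✓
  (0,5): δ = 23.81°  ✓
  (0,6): δ = 107.02°  ·
  (1,2): δ = 147.97°  ·
  (1,3): δ = 100.90°  ·
  (1,4): δ = 56.45°  ✓
  (1,5): δ = 10.88°  ✓
  (1,6): δ = 72.33°  ✓
  (2,3): δ = 132.94°  ·
  (2,4): δ = 88.49°  ·
  (2,5): δ = 42.91°  ✓
  (2,6): δ = 40.30°  ✓
  (3,4): δ = 135.55°  ·
  (3,5): δ = 89.97°  ·
  (3,6): δ = 6.76°  ✓
  (4,5): δ = 134.42°  ·
  (4,6): δ = 51.21°  ✓
  (5,6): δ = 96.79°  ·
antipodal pairs: 10

count = 10; pairs: (0,3), (0,4), (0,5), (1,4), (1,5), (1,6), (2,5), (2,6), (3,6), (4,6)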